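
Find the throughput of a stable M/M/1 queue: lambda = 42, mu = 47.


For a stable queue (lambda < mu), throughput = lambda = 42 per hour

42 per hour


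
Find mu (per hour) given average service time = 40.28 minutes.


mu = 60 / avg_service_time = 60 / 40.28 = 1.49 per hour

1.49 per hour


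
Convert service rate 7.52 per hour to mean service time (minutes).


Mean service time = 60/mu = 60/7.52 = 7.98 minutes

7.98 minutes


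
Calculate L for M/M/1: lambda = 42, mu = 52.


rho = 42/52; L = rho/(1-rho) = 4.2

4.2


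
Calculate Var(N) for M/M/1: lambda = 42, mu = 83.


rho = 42/83; Var(N) = rho/(1-rho)^2 = 2.07

2.07


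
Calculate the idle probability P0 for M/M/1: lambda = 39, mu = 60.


P0 = 1 - rho = 1 - 39/60 = 0.35

0.35


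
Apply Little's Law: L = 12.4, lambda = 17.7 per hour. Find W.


W = L / lambda = 12.4 / 17.7 = 0.7006 hours

0.7006 hours


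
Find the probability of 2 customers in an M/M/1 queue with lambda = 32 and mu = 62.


rho = 32/62; P(n) = (1-rho)*rho^n = (1-32/62)*(32/62)^2 = 0.1289

0.1289


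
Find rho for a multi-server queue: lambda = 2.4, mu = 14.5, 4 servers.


rho = lambda / (c * mu) = 2.4 / (4 * 14.5) = 0.0414

0.0414


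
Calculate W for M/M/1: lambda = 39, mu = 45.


W = 1/(mu - lambda) = 1/(45 - 39) = 0.1667 hours

0.1667 hours


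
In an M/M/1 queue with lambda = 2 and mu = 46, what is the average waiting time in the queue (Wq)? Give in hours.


rho = 2/46; Wq = rho/(mu - lambda) = 0.001 hours

0.001 hours


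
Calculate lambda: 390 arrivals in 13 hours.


lambda = total arrivals / time = 390 / 13 = 30.0 per hour

30.0 per hour


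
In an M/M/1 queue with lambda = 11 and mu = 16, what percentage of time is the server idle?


Idle fraction = (1 - rho) * 100 = (1 - 11/16) * 100 = 31.3%

31.3%


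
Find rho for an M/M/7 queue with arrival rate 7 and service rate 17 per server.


rho = lambda/(c*mu) = 7/(7*17) = 0.0588

0.0588


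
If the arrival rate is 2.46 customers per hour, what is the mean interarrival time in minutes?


Mean interarrival time = 60/lambda = 60/2.46 = 24.39 minutes

24.39 minutes


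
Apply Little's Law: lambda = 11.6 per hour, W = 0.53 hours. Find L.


L = lambda * W = 11.6 * 0.53 = 6.15

6.15


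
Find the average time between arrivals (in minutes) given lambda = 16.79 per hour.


Mean interarrival time = 60/lambda = 60/16.79 = 3.57 minutes

3.57 minutes


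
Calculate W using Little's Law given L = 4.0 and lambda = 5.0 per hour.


W = L / lambda = 4.0 / 5.0 = 0.8 hours

0.8 hours


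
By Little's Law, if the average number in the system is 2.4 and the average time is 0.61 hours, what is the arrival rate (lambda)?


lambda = L / W = 2.4 / 0.61 = 3.93 per hour

3.93 per hour


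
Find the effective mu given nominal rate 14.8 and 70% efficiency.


Effective rate = mu * efficiency = 14.8 * 0.7 = 10.36 per hour

10.36 per hour


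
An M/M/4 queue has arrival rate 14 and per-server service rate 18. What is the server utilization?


rho = lambda/(c*mu) = 14/(4*18) = 0.1944

0.1944


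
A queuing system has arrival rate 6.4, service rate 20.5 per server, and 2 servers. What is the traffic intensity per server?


rho = lambda / (c * mu) = 6.4 / (2 * 20.5) = 0.1561

0.1561


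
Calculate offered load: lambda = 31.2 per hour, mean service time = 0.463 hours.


Offered load a = lambda * E[S] = 31.2 * 0.463 = 14.45 Erlangs

14.45 Erlangs


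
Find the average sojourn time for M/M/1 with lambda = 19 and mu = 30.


W = 1/(mu - lambda) = 1/(30 - 19) = 0.0909 hours

0.0909 hours


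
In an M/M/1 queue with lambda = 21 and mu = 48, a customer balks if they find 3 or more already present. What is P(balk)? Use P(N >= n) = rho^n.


P(N >= 3) = rho^3 = (21/48)^3 = 0.0837

0.0837


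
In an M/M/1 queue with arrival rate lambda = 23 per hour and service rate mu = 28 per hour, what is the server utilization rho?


rho = lambda/mu = 23/28 = 0.8214

0.8214


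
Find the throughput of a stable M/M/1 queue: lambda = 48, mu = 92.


For a stable queue (lambda < mu), throughput = lambda = 48 per hour

48 per hour


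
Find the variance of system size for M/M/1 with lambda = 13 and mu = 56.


rho = 13/56; Var(N) = rho/(1-rho)^2 = 0.39

0.39


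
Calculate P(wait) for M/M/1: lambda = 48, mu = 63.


P(wait) = rho = lambda/mu = 48/63 = 0.7619

0.7619


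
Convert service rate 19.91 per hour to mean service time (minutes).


Mean service time = 60/mu = 60/19.91 = 3.01 minutes

3.01 minutes


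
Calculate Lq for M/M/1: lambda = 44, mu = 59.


rho = 44/59; Lq = rho^2/(1-rho) = 2.19

2.19


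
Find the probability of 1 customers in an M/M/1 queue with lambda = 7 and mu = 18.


rho = 7/18; P(n) = (1-rho)*rho^n = (1-7/18)*(7/18)^1 = 0.2377

0.2377


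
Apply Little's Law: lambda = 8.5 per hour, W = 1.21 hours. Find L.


L = lambda * W = 8.5 * 1.21 = 10.29

10.29


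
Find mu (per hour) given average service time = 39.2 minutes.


mu = 60 / avg_service_time = 60 / 39.2 = 1.53 per hour

1.53 per hour


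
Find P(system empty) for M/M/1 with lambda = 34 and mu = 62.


P0 = 1 - rho = 1 - 34/62 = 0.4516

0.4516


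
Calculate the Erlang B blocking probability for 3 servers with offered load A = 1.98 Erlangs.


B(N,A) = (A^N/N!) / sum(A^k/k!, k=0..N) with N=3, A=1.98 = 0.2075

0.2075


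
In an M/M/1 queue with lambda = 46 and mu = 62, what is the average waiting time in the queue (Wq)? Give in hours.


rho = 46/62; Wq = rho/(mu - lambda) = 0.0464 hours

0.0464 hours


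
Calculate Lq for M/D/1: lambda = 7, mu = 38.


M/D/1: Lq = rho^2 / (2*(1-rho)) where rho = 7/38; Lq = 0.02

0.02


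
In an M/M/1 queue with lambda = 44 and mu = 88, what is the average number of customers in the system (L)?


rho = 44/88; L = rho/(1-rho) = 1.0

1.0


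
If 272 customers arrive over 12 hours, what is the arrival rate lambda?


lambda = total arrivals / time = 272 / 12 = 22.67 per hour

22.67 per hour


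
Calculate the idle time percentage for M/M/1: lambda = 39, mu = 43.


Idle fraction = (1 - rho) * 100 = (1 - 39/43) * 100 = 9.3%

9.3%


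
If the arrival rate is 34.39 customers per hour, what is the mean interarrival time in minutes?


Mean interarrival time = 60/lambda = 60/34.39 = 1.74 minutes

1.74 minutes


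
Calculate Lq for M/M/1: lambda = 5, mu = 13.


rho = 5/13; Lq = rho^2/(1-rho) = 0.24

0.24


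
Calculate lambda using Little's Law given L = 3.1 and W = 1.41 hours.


lambda = L / W = 3.1 / 1.41 = 2.2 per hour

2.2 per hour


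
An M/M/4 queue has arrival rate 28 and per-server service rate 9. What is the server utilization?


rho = lambda/(c*mu) = 28/(4*9) = 0.7778

0.7778


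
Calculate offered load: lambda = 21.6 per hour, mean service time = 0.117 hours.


Offered load a = lambda * E[S] = 21.6 * 0.117 = 2.53 Erlangs

2.53 Erlangs


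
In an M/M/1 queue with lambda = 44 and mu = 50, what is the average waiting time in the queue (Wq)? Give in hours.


rho = 44/50; Wq = rho/(mu - lambda) = 0.1467 hours

0.1467 hours


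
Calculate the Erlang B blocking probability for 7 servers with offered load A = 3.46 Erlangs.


B(N,A) = (A^N/N!) / sum(A^k/k!, k=0..N) with N=7, A=3.46 = 0.038

0.038


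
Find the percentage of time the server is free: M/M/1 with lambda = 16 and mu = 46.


Idle fraction = (1 - rho) * 100 = (1 - 16/46) * 100 = 65.2%

65.2%


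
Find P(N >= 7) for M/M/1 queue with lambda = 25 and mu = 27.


P(N >= 7) = rho^7 = (25/27)^7 = 0.5835

0.5835


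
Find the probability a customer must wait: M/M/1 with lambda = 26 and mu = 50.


P(wait) = rho = lambda/mu = 26/50 = 0.52

0.52


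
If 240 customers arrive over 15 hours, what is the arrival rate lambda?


lambda = total arrivals / time = 240 / 15 = 16.0 per hour

16.0 per hour


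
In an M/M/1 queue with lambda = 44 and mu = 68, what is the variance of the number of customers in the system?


rho = 44/68; Var(N) = rho/(1-rho)^2 = 5.19

5.19


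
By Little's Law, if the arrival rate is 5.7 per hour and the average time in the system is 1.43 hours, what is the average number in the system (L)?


L = lambda * W = 5.7 * 1.43 = 8.15

8.15


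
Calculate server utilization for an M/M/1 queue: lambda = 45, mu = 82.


rho = lambda/mu = 45/82 = 0.5488

0.5488


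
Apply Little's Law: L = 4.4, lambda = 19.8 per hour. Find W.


W = L / lambda = 4.4 / 19.8 = 0.2222 hours

0.2222 hours


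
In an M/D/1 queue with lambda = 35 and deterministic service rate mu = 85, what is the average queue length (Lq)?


M/D/1: Lq = rho^2 / (2*(1-rho)) where rho = 35/85; Lq = 0.14

0.14


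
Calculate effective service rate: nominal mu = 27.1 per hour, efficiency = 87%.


Effective rate = mu * efficiency = 27.1 * 0.87 = 23.58 per hour

23.58 per hour


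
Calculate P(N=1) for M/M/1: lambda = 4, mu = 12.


rho = 4/12; P(n) = (1-rho)*rho^n = (1-4/12)*(4/12)^1 = 0.2222

0.2222


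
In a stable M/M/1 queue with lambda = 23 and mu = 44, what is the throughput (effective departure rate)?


For a stable queue (lambda < mu), throughput = lambda = 23 per hour

23 per hour


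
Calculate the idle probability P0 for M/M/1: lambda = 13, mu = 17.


P0 = 1 - rho = 1 - 13/17 = 0.2353

0.2353


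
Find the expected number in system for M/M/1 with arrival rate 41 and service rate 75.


rho = 41/75; L = rho/(1-rho) = 1.21

1.21


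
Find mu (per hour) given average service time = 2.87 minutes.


mu = 60 / avg_service_time = 60 / 2.87 = 20.91 per hour

20.91 per hour


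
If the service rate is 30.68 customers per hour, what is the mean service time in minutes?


Mean service time = 60/mu = 60/30.68 = 1.96 minutes

1.96 minutes


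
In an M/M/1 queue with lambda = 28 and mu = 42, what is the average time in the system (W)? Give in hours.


W = 1/(mu - lambda) = 1/(42 - 28) = 0.0714 hours

0.0714 hours


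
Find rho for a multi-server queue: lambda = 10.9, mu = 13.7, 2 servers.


rho = lambda / (c * mu) = 10.9 / (2 * 13.7) = 0.3978

0.3978


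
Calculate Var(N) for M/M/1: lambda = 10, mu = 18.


rho = 10/18; Var(N) = rho/(1-rho)^2 = 2.81

2.81


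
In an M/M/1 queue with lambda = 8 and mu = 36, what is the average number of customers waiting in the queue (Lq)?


rho = 8/36; Lq = rho^2/(1-rho) = 0.06

0.06


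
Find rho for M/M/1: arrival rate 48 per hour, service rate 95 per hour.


rho = lambda/mu = 48/95 = 0.5053

0.5053


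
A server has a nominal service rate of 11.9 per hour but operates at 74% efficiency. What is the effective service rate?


Effective rate = mu * efficiency = 11.9 * 0.74 = 8.81 per hour

8.81 per hour


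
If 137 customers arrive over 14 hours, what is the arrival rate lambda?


lambda = total arrivals / time = 137 / 14 = 9.79 per hour

9.79 per hour


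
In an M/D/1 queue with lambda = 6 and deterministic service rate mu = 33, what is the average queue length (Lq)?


M/D/1: Lq = rho^2 / (2*(1-rho)) where rho = 6/33; Lq = 0.02

0.02


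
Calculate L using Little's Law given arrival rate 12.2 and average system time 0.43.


L = lambda * W = 12.2 * 0.43 = 5.25

5.25


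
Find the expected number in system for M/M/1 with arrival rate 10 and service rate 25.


rho = 10/25; L = rho/(1-rho) = 0.67

0.67


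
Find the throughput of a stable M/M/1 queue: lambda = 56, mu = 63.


For a stable queue (lambda < mu), throughput = lambda = 56 per hour

56 per hour


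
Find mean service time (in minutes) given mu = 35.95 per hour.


Mean service time = 60/mu = 60/35.95 = 1.67 minutes

1.67 minutes


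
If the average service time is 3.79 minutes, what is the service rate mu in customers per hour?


mu = 60 / avg_service_time = 60 / 3.79 = 15.83 per hour

15.83 per hour


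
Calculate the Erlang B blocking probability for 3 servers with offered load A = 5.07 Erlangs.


B(N,A) = (A^N/N!) / sum(A^k/k!, k=0..N) with N=3, A=5.07 = 0.5344

0.5344


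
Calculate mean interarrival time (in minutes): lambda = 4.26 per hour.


Mean interarrival time = 60/lambda = 60/4.26 = 14.08 minutes

14.08 minutes


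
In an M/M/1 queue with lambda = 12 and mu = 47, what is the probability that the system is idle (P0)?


P0 = 1 - rho = 1 - 12/47 = 0.7447

0.7447


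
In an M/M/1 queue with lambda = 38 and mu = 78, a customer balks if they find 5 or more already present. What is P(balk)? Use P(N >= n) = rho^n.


P(N >= 5) = rho^5 = (38/78)^5 = 0.0274

0.0274


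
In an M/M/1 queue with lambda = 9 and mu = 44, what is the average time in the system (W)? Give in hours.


W = 1/(mu - lambda) = 1/(44 - 9) = 0.0286 hours

0.0286 hours


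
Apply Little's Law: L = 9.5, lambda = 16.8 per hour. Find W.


W = L / lambda = 9.5 / 16.8 = 0.5655 hours

0.5655 hours


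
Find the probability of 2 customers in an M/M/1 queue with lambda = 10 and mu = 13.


rho = 10/13; P(n) = (1-rho)*rho^n = (1-10/13)*(10/13)^2 = 0.1365

0.1365


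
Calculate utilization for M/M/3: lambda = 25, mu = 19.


rho = lambda/(c*mu) = 25/(3*19) = 0.4386

0.4386


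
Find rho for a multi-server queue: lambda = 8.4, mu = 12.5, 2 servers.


rho = lambda / (c * mu) = 8.4 / (2 * 12.5) = 0.336

0.336


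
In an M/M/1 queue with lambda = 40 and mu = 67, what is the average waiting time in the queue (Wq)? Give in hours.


rho = 40/67; Wq = rho/(mu - lambda) = 0.0221 hours

0.0221 hours


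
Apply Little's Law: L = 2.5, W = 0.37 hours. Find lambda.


lambda = L / W = 2.5 / 0.37 = 6.76 per hour

6.76 per hour


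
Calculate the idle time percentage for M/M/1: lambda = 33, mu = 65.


Idle fraction = (1 - rho) * 100 = (1 - 33/65) * 100 = 49.2%

49.2%


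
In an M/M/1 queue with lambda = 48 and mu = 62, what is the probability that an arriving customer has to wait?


P(wait) = rho = lambda/mu = 48/62 = 0.7742

0.7742


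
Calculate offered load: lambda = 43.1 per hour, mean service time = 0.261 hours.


Offered load a = lambda * E[S] = 43.1 * 0.261 = 11.25 Erlangs

11.25 Erlangs


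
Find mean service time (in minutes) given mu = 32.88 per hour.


Mean service time = 60/mu = 60/32.88 = 1.82 minutes

1.82 minutes


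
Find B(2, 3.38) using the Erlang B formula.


B(N,A) = (A^N/N!) / sum(A^k/k!, k=0..N) with N=2, A=3.38 = 0.566

0.566


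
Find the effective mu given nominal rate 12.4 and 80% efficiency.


Effective rate = mu * efficiency = 12.4 * 0.8 = 9.92 per hour

9.92 per hour


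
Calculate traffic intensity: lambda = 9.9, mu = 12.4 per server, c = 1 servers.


rho = lambda / (c * mu) = 9.9 / (1 * 12.4) = 0.7984

0.7984


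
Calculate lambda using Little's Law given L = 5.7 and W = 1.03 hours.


lambda = L / W = 5.7 / 1.03 = 5.53 per hour

5.53 per hour


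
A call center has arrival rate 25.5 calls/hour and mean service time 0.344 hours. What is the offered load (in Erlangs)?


Offered load a = lambda * E[S] = 25.5 * 0.344 = 8.77 Erlangs

8.77 Erlangs


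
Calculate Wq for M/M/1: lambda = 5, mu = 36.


rho = 5/36; Wq = rho/(mu - lambda) = 0.0045 hours

0.0045 hours


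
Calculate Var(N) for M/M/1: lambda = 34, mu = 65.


rho = 34/65; Var(N) = rho/(1-rho)^2 = 2.3

2.3


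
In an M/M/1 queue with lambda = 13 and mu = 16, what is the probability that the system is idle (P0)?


P0 = 1 - rho = 1 - 13/16 = 0.1875

0.1875


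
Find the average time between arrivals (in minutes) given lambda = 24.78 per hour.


Mean interarrival time = 60/lambda = 60/24.78 = 2.42 minutes

2.42 minutes


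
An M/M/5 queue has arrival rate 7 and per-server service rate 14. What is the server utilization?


rho = lambda/(c*mu) = 7/(5*14) = 0.1

0.1


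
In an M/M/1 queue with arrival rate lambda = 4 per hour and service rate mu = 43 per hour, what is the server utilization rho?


rho = lambda/mu = 4/43 = 0.093

0.093


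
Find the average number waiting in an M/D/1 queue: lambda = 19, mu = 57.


M/D/1: Lq = rho^2 / (2*(1-rho)) where rho = 19/57; Lq = 0.08

0.08


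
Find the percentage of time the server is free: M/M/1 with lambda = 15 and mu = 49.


Idle fraction = (1 - rho) * 100 = (1 - 15/49) * 100 = 69.4%

69.4%


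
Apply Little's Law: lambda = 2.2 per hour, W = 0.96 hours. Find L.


L = lambda * W = 2.2 * 0.96 = 2.11

2.11


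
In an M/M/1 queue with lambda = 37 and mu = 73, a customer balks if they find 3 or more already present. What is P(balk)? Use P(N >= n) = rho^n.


P(N >= 3) = rho^3 = (37/73)^3 = 0.1302

0.1302


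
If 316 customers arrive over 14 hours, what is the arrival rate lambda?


lambda = total arrivals / time = 316 / 14 = 22.57 per hour

22.57 per hour


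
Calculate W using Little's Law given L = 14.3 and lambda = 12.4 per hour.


W = L / lambda = 14.3 / 12.4 = 1.1532 hours

1.1532 hours


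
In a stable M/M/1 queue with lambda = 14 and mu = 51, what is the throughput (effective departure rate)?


For a stable queue (lambda < mu), throughput = lambda = 14 per hour

14 per hour


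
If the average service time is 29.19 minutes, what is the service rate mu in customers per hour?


mu = 60 / avg_service_time = 60 / 29.19 = 2.06 per hour

2.06 per hour


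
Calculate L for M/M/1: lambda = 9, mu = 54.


rho = 9/54; L = rho/(1-rho) = 0.2

0.2


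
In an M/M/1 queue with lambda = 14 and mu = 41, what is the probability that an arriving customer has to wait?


P(wait) = rho = lambda/mu = 14/41 = 0.3415

0.3415


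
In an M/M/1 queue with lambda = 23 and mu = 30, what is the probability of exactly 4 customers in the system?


rho = 23/30; P(n) = (1-rho)*rho^n = (1-23/30)*(23/30)^4 = 0.0806

0.0806


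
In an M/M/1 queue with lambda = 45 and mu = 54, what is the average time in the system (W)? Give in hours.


W = 1/(mu - lambda) = 1/(54 - 45) = 0.1111 hours

0.1111 hours


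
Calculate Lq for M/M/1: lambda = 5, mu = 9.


rho = 5/9; Lq = rho^2/(1-rho) = 0.69

0.69


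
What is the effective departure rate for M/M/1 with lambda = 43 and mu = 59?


For a stable queue (lambda < mu), throughput = lambda = 43 per hour

43 per hour


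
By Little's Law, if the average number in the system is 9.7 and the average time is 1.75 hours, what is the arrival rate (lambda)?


lambda = L / W = 9.7 / 1.75 = 5.54 per hour

5.54 per hour


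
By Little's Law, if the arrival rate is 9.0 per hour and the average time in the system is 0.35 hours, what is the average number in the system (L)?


L = lambda * W = 9.0 * 0.35 = 3.15

3.15


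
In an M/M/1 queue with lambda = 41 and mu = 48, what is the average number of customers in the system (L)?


rho = 41/48; L = rho/(1-rho) = 5.86

5.86


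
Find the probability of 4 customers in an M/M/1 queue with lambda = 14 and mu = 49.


rho = 14/49; P(n) = (1-rho)*rho^n = (1-14/49)*(14/49)^4 = 0.0048

0.0048


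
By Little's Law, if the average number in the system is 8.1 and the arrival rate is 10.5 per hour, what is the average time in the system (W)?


W = L / lambda = 8.1 / 10.5 = 0.7714 hours

0.7714 hours


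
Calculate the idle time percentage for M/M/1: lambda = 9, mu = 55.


Idle fraction = (1 - rho) * 100 = (1 - 9/55) * 100 = 83.6%

83.6%


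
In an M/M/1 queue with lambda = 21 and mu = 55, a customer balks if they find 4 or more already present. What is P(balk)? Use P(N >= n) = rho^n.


P(N >= 4) = rho^4 = (21/55)^4 = 0.0213

0.0213


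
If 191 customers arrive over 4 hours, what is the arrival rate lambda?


lambda = total arrivals / time = 191 / 4 = 47.75 per hour

47.75 per hour


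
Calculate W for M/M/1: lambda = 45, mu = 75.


W = 1/(mu - lambda) = 1/(75 - 45) = 0.0333 hours

0.0333 hours


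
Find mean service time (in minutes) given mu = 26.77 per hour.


Mean service time = 60/mu = 60/26.77 = 2.24 minutes

2.24 minutes


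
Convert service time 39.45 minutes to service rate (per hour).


mu = 60 / avg_service_time = 60 / 39.45 = 1.52 per hour

1.52 per hour


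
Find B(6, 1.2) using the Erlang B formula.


B(N,A) = (A^N/N!) / sum(A^k/k!, k=0..N) with N=6, A=1.2 = 0.0012

0.0012


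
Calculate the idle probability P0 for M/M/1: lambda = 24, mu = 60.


P0 = 1 - rho = 1 - 24/60 = 0.6

0.6


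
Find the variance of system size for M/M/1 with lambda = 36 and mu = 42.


rho = 36/42; Var(N) = rho/(1-rho)^2 = 42.0

42.0


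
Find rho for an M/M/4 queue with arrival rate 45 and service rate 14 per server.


rho = lambda/(c*mu) = 45/(4*14) = 0.8036

0.8036


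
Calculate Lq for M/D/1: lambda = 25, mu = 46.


M/D/1: Lq = rho^2 / (2*(1-rho)) where rho = 25/46; Lq = 0.32

0.32


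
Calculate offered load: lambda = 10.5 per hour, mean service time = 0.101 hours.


Offered load a = lambda * E[S] = 10.5 * 0.101 = 1.06 Erlangs

1.06 Erlangs


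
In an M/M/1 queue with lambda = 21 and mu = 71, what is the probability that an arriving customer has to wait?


P(wait) = rho = lambda/mu = 21/71 = 0.2958

0.2958


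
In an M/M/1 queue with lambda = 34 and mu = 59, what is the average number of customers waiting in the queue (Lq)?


rho = 34/59; Lq = rho^2/(1-rho) = 0.78

0.78


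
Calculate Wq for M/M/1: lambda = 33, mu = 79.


rho = 33/79; Wq = rho/(mu - lambda) = 0.0091 hours

0.0091 hours


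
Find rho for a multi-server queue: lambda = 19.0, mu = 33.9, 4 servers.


rho = lambda / (c * mu) = 19.0 / (4 * 33.9) = 0.1401

0.1401


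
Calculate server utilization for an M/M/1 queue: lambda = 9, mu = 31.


rho = lambda/mu = 9/31 = 0.2903

0.2903


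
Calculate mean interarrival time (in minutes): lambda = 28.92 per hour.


Mean interarrival time = 60/lambda = 60/28.92 = 2.07 minutes

2.07 minutes


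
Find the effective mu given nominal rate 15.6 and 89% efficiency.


Effective rate = mu * efficiency = 15.6 * 0.89 = 13.88 per hour

13.88 per hour


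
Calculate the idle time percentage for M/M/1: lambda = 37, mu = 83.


Idle fraction = (1 - rho) * 100 = (1 - 37/83) * 100 = 55.4%

55.4%


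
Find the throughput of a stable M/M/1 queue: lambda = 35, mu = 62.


For a stable queue (lambda < mu), throughput = lambda = 35 per hour

35 per hour


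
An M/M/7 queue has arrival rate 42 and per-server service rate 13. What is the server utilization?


rho = lambda/(c*mu) = 42/(7*13) = 0.4615

0.4615


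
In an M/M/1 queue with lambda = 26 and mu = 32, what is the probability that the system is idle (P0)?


P0 = 1 - rho = 1 - 26/32 = 0.1875

0.1875


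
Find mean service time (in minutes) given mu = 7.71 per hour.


Mean service time = 60/mu = 60/7.71 = 7.78 minutes

7.78 minutes


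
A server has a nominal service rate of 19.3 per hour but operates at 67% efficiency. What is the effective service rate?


Effective rate = mu * efficiency = 19.3 * 0.67 = 12.93 per hour

12.93 per hour


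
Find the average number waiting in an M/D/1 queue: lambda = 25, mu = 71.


M/D/1: Lq = rho^2 / (2*(1-rho)) where rho = 25/71; Lq = 0.1

0.1


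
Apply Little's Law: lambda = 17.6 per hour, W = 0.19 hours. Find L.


L = lambda * W = 17.6 * 0.19 = 3.34

3.34


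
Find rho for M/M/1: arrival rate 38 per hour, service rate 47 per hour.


rho = lambda/mu = 38/47 = 0.8085

0.8085


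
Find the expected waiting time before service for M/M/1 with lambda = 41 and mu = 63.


rho = 41/63; Wq = rho/(mu - lambda) = 0.0296 hours

0.0296 hours


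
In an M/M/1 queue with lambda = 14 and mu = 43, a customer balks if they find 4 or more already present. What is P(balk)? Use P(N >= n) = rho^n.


P(N >= 4) = rho^4 = (14/43)^4 = 0.0112

0.0112


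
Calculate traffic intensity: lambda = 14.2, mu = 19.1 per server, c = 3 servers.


rho = lambda / (c * mu) = 14.2 / (3 * 19.1) = 0.2478

0.2478


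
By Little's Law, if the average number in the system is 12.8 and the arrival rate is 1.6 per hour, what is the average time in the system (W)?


W = L / lambda = 12.8 / 1.6 = 8.0 hours

8.0 hours


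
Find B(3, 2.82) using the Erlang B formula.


B(N,A) = (A^N/N!) / sum(A^k/k!, k=0..N) with N=3, A=2.82 = 0.3241

0.3241


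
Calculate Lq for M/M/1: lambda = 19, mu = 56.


rho = 19/56; Lq = rho^2/(1-rho) = 0.17

0.17


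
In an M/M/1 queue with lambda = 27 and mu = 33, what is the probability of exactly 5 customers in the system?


rho = 27/33; P(n) = (1-rho)*rho^n = (1-27/33)*(27/33)^5 = 0.0667

0.0667


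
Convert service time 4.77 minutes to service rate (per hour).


mu = 60 / avg_service_time = 60 / 4.77 = 12.58 per hour

12.58 per hour


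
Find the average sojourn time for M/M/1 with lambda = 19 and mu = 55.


W = 1/(mu - lambda) = 1/(55 - 19) = 0.0278 hours

0.0278 hours


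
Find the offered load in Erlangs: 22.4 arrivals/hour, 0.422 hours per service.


Offered load a = lambda * E[S] = 22.4 * 0.422 = 9.45 Erlangs

9.45 Erlangs


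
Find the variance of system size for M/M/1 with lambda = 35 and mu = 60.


rho = 35/60; Var(N) = rho/(1-rho)^2 = 3.36

3.36


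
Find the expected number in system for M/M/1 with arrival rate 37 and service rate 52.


rho = 37/52; L = rho/(1-rho) = 2.47

2.47


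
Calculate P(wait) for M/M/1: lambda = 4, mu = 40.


P(wait) = rho = lambda/mu = 4/40 = 0.1

0.1


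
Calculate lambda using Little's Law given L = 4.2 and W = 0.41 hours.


lambda = L / W = 4.2 / 0.41 = 10.24 per hour

10.24 per hour


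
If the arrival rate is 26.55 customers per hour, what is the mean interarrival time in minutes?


Mean interarrival time = 60/lambda = 60/26.55 = 2.26 minutes

2.26 minutes


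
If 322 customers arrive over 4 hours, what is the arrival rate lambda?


lambda = total arrivals / time = 322 / 4 = 80.5 per hour

80.5 per hour


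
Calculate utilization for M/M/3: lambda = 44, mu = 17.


rho = lambda/(c*mu) = 44/(3*17) = 0.8627

0.8627


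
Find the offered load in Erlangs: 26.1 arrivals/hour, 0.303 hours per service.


Offered load a = lambda * E[S] = 26.1 * 0.303 = 7.91 Erlangs

7.91 Erlangs


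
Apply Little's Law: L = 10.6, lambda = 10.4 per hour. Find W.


W = L / lambda = 10.6 / 10.4 = 1.0192 hours

1.0192 hours


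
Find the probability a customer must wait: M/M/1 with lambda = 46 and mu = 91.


P(wait) = rho = lambda/mu = 46/91 = 0.5055

0.5055


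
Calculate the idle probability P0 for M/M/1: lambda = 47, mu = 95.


P0 = 1 - rho = 1 - 47/95 = 0.5053

0.5053


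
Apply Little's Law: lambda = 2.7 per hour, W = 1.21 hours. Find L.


L = lambda * W = 2.7 * 1.21 = 3.27

3.27


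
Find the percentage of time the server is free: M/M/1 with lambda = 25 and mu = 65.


Idle fraction = (1 - rho) * 100 = (1 - 25/65) * 100 = 61.5%

61.5%


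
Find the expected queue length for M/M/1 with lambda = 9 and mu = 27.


rho = 9/27; Lq = rho^2/(1-rho) = 0.17

0.17


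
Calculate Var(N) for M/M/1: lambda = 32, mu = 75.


rho = 32/75; Var(N) = rho/(1-rho)^2 = 1.3

1.3


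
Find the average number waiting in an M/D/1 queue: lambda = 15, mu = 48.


M/D/1: Lq = rho^2 / (2*(1-rho)) where rho = 15/48; Lq = 0.07

0.07


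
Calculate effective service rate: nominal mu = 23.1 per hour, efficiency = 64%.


Effective rate = mu * efficiency = 23.1 * 0.64 = 14.78 per hour

14.78 per hour


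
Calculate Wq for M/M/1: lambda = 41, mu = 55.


rho = 41/55; Wq = rho/(mu - lambda) = 0.0532 hours

0.0532 hours


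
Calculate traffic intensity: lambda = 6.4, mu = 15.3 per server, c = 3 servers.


rho = lambda / (c * mu) = 6.4 / (3 * 15.3) = 0.1394

0.1394


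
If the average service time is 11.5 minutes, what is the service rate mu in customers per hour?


mu = 60 / avg_service_time = 60 / 11.5 = 5.22 per hour

5.22 per hour


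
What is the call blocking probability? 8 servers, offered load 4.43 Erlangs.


B(N,A) = (A^N/N!) / sum(A^k/k!, k=0..N) with N=8, A=4.43 = 0.0455

0.0455


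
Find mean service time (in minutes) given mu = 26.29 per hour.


Mean service time = 60/mu = 60/26.29 = 2.28 minutes

2.28 minutes


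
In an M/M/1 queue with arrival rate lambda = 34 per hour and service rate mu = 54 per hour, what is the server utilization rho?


rho = lambda/mu = 34/54 = 0.6296

0.6296


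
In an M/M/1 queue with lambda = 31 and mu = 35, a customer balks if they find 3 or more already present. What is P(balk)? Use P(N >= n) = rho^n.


P(N >= 3) = rho^3 = (31/35)^3 = 0.6948

0.6948


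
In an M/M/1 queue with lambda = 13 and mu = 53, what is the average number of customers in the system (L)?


rho = 13/53; L = rho/(1-rho) = 0.33

0.33


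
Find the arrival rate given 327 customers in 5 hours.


lambda = total arrivals / time = 327 / 5 = 65.4 per hour

65.4 per hour


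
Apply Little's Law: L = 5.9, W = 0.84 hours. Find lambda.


lambda = L / W = 5.9 / 0.84 = 7.02 per hour

7.02 per hour


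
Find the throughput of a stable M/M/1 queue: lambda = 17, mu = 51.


For a stable queue (lambda < mu), throughput = lambda = 17 per hour

17 per hour


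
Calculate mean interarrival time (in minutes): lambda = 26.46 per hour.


Mean interarrival time = 60/lambda = 60/26.46 = 2.27 minutes

2.27 minutes


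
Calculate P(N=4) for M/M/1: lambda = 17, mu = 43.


rho = 17/43; P(n) = (1-rho)*rho^n = (1-17/43)*(17/43)^4 = 0.0148

0.0148


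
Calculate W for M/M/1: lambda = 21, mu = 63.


W = 1/(mu - lambda) = 1/(63 - 21) = 0.0238 hours

0.0238 hours


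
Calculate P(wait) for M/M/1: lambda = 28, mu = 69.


P(wait) = rho = lambda/mu = 28/69 = 0.4058

0.4058


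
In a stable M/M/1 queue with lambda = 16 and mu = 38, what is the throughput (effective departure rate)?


For a stable queue (lambda < mu), throughput = lambda = 16 per hour

16 per hour


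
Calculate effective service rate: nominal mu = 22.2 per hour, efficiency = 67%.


Effective rate = mu * efficiency = 22.2 * 0.67 = 14.87 per hour

14.87 per hour


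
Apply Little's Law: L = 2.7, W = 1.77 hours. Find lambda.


lambda = L / W = 2.7 / 1.77 = 1.53 per hour

1.53 per hour


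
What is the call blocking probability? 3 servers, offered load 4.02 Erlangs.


B(N,A) = (A^N/N!) / sum(A^k/k!, k=0..N) with N=3, A=4.02 = 0.4525

0.4525


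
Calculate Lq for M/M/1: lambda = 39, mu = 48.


rho = 39/48; Lq = rho^2/(1-rho) = 3.52

3.52


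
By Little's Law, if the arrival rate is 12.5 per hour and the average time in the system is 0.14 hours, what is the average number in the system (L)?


L = lambda * W = 12.5 * 0.14 = 1.75

1.75


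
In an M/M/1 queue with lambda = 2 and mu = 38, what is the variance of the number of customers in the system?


rho = 2/38; Var(N) = rho/(1-rho)^2 = 0.06

0.06


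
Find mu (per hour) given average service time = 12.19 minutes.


mu = 60 / avg_service_time = 60 / 12.19 = 4.92 per hour

4.92 per hour


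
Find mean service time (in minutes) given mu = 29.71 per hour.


Mean service time = 60/mu = 60/29.71 = 2.02 minutes

2.02 minutes


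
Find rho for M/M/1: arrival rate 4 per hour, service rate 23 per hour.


rho = lambda/mu = 4/23 = 0.1739

0.1739


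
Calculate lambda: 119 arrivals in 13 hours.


lambda = total arrivals / time = 119 / 13 = 9.15 per hour

9.15 per hour


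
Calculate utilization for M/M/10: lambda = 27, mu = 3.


rho = lambda/(c*mu) = 27/(10*3) = 0.9

0.9


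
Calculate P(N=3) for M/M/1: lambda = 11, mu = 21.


rho = 11/21; P(n) = (1-rho)*rho^n = (1-11/21)*(11/21)^3 = 0.0684

0.0684


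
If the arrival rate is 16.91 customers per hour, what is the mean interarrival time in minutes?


Mean interarrival time = 60/lambda = 60/16.91 = 3.55 minutes

3.55 minutes


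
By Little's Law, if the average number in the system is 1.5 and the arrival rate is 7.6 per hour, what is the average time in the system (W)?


W = L / lambda = 1.5 / 7.6 = 0.1974 hours

0.1974 hours


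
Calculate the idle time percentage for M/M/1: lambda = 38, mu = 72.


Idle fraction = (1 - rho) * 100 = (1 - 38/72) * 100 = 47.2%

47.2%


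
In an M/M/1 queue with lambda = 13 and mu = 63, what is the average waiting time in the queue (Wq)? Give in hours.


rho = 13/63; Wq = rho/(mu - lambda) = 0.0041 hours

0.0041 hours


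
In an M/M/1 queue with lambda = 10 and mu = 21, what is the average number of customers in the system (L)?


rho = 10/21; L = rho/(1-rho) = 0.91

0.91


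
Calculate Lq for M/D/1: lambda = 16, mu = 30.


M/D/1: Lq = rho^2 / (2*(1-rho)) where rho = 16/30; Lq = 0.3

0.3


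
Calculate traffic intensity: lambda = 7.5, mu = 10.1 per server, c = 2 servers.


rho = lambda / (c * mu) = 7.5 / (2 * 10.1) = 0.3713

0.3713


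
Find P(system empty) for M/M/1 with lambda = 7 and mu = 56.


P0 = 1 - rho = 1 - 7/56 = 0.875

0.875


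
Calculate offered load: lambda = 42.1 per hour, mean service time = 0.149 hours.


Offered load a = lambda * E[S] = 42.1 * 0.149 = 6.27 Erlangs

6.27 Erlangs


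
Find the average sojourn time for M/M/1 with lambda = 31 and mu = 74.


W = 1/(mu - lambda) = 1/(74 - 31) = 0.0233 hours

0.0233 hours


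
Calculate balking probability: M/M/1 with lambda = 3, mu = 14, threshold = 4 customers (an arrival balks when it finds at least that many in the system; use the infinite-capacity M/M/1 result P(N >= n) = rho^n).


P(N >= 4) = rho^4 = (3/14)^4 = 0.0021

0.0021


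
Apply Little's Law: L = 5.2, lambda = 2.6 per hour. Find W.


W = L / lambda = 5.2 / 2.6 = 2.0 hours

2.0 hours


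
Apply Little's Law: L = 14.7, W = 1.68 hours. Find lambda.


lambda = L / W = 14.7 / 1.68 = 8.75 per hour

8.75 per hour


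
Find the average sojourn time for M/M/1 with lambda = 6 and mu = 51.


W = 1/(mu - lambda) = 1/(51 - 6) = 0.0222 hours

0.0222 hours


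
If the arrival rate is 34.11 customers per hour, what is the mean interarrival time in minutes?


Mean interarrival time = 60/lambda = 60/34.11 = 1.76 minutes

1.76 minutes


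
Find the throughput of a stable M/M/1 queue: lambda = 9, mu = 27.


For a stable queue (lambda < mu), throughput = lambda = 9 per hour

9 per hour


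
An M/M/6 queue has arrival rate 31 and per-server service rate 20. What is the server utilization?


rho = lambda/(c*mu) = 31/(6*20) = 0.2583

0.2583


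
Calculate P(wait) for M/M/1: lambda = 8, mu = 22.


P(wait) = rho = lambda/mu = 8/22 = 0.3636

0.3636


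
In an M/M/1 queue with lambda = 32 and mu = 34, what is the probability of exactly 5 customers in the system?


rho = 32/34; P(n) = (1-rho)*rho^n = (1-32/34)*(32/34)^5 = 0.0434

0.0434


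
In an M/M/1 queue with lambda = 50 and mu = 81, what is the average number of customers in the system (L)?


rho = 50/81; L = rho/(1-rho) = 1.61

1.61


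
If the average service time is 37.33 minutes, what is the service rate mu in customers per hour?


mu = 60 / avg_service_time = 60 / 37.33 = 1.61 per hour

1.61 per hour


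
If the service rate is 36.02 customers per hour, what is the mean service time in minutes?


Mean service time = 60/mu = 60/36.02 = 1.67 minutes

1.67 minutes


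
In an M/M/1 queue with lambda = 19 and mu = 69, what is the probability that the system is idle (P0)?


P0 = 1 - rho = 1 - 19/69 = 0.7246

0.7246


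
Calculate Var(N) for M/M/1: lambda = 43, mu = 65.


rho = 43/65; Var(N) = rho/(1-rho)^2 = 5.77

5.77


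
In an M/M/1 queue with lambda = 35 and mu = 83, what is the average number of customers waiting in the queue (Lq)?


rho = 35/83; Lq = rho^2/(1-rho) = 0.31

0.31


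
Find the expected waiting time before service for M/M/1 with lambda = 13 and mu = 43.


rho = 13/43; Wq = rho/(mu - lambda) = 0.0101 hours

0.0101 hours


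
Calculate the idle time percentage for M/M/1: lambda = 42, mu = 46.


Idle fraction = (1 - rho) * 100 = (1 - 42/46) * 100 = 8.7%

8.7%


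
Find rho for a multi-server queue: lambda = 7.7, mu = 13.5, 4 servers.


rho = lambda / (c * mu) = 7.7 / (4 * 13.5) = 0.1426

0.1426


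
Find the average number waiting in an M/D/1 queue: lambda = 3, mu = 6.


M/D/1: Lq = rho^2 / (2*(1-rho)) where rho = 3/6; Lq = 0.25

0.25


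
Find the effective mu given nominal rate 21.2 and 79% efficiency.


Effective rate = mu * efficiency = 21.2 * 0.79 = 16.75 per hour

16.75 per hour


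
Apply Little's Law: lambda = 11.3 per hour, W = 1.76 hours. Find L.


L = lambda * W = 11.3 * 1.76 = 19.89

19.89


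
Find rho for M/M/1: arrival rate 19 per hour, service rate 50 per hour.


rho = lambda/mu = 19/50 = 0.38

0.38


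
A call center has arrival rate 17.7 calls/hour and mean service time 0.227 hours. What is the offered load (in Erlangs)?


Offered load a = lambda * E[S] = 17.7 * 0.227 = 4.02 Erlangs

4.02 Erlangs


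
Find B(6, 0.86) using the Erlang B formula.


B(N,A) = (A^N/N!) / sum(A^k/k!, k=0..N) with N=6, A=0.86 = 0.0002

0.0002


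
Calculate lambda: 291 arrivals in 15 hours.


lambda = total arrivals / time = 291 / 15 = 19.4 per hour

19.4 per hour


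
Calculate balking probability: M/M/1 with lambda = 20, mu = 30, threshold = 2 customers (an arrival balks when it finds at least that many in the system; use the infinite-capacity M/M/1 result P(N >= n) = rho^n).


P(N >= 2) = rho^2 = (20/30)^2 = 0.4444

0.4444


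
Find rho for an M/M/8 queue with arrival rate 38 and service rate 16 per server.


rho = lambda/(c*mu) = 38/(8*16) = 0.2969

0.2969


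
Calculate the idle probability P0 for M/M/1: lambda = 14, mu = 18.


P0 = 1 - rho = 1 - 14/18 = 0.2222

0.2222


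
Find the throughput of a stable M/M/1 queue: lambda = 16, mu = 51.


For a stable queue (lambda < mu), throughput = lambda = 16 per hour

16 per hour


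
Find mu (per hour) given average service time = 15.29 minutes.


mu = 60 / avg_service_time = 60 / 15.29 = 3.92 per hour

3.92 per hour


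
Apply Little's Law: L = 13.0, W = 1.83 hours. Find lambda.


lambda = L / W = 13.0 / 1.83 = 7.1 per hour

7.1 per hour


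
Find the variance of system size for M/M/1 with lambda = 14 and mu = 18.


rho = 14/18; Var(N) = rho/(1-rho)^2 = 15.75

15.75


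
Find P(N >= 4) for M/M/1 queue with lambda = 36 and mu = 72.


P(N >= 4) = rho^4 = (36/72)^4 = 0.0625

0.0625


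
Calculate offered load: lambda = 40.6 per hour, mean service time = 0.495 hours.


Offered load a = lambda * E[S] = 40.6 * 0.495 = 20.1 Erlangs

20.1 Erlangs


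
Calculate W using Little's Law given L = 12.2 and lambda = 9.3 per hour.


W = L / lambda = 12.2 / 9.3 = 1.3118 hours

1.3118 hours


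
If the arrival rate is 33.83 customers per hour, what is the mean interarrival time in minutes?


Mean interarrival time = 60/lambda = 60/33.83 = 1.77 minutes

1.77 minutes


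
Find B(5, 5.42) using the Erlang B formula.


B(N,A) = (A^N/N!) / sum(A^k/k!, k=0..N) with N=5, A=5.42 = 0.318

0.318


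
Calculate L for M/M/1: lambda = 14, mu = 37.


rho = 14/37; L = rho/(1-rho) = 0.61

0.61


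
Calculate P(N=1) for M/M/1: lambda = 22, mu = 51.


rho = 22/51; P(n) = (1-rho)*rho^n = (1-22/51)*(22/51)^1 = 0.2453

0.2453
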